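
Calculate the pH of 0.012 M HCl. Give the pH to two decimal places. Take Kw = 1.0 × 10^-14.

pH = 1.92

HCl is a strong acid and dissociates completely, so [H+] = 0.012 M.
pH = -log(0.012) = 1.92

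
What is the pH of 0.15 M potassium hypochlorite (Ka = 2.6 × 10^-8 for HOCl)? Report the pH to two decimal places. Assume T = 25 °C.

pH = 10.38

OCl- is the conjugate base of the weak acid HOCl.
Kb = Kw/Ka = 1.0×10^-14 / 2.6 × 10^-8 = 3.85 × 10^-7
Kb = x²/(0.15 − x) = 3.85 × 10^-7
Neglecting x in the denominator: x = √(3.85 × 10^-7 × 0.15) = 2.40 × 10^-4 M
(x/C₀ = 0.16% < 5%, so the approximation holds.)
pOH = −log(2.40 × 10^-4) = 3.62; pH = 14.00 − 3.62 = 10.38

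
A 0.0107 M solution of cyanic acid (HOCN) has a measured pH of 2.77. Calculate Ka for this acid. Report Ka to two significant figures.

Ka = 3.2 × 10^-4

[H+] = 10^(-2.77) = 1.70 × 10^-3 M
At equilibrium [HA] = 0.0107 − 1.70 × 10^-3 = 9.00 × 10^-3 M
Ka = [H+][A-]/[HA] = (1.70 × 10^-3)² / 9.00 × 10^-3 = 3.2 × 10^-4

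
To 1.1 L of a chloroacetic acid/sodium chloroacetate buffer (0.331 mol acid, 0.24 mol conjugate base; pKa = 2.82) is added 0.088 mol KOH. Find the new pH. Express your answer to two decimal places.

After neutralization: n(ClCH2COOH) = 0.243 mol, n(ClCH2COO-) = 0.328 mol.
pH = pKa + log(n_ClCH2COO-/n_ClCH2COOH) = 2.82 + log(0.328/0.243) = 2.82 + (+0.130)

pH = 2.95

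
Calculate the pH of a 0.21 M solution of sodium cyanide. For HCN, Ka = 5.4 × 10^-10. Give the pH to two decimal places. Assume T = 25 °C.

pH = 11.29

CN- is the conjugate base of the weak acid HCN.
Kb = Kw/Ka = 1.0×10^-14 / 5.4 × 10^-10 = 1.85 × 10^-5
Kb = [OH-]²/(0.21 − [OH-]) = 1.85 × 10^-5
Assume [OH-] ≪ 0.21: [OH-] ≈ √(1.85 × 10^-5 × 0.21) = 1.97 × 10^-3 M
pOH = 2.71, so pH = 14.00 − pOH = 11.29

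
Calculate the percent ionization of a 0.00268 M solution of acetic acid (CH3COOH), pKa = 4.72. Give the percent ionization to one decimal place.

8.1%

CH3COOH ⇌ CH3COO- + H+; let x = [H+] at equilibrium.
Ka = 10^(−4.72) = 1.91 × 10^-5
Solve x² + 1.91e-05x − 5.12e-08 = 0 → x = 2.17 × 10^-4 M
% ionization = x/C₀ × 100% = 2.17 × 10^-4/0.00268 × 100% = 8.1%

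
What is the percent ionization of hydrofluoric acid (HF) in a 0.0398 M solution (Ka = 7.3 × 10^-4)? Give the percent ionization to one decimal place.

HF ⇌ F- + H+; let x = [H+] at equilibrium.
Solve x² + 0.00073x − 2.91e-05 = 0 → x = 5.04 × 10^-3 M
% ionization = x/C₀ × 100% = 5.04 × 10^-3/0.0398 × 100% = 12.7%

12.7%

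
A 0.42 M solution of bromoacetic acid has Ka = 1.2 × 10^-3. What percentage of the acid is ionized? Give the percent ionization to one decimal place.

BrCH2COOH ⇌ BrCH2COO- + H+; let x = [H+] at equilibrium.
Ka = x²/(C₀ − x); solving the quadratic gives x = 2.19 × 10^-2 M.
Fraction ionized = 2.19 × 10^-2 / 0.42 = 0.0521 → 5.2%

5.2%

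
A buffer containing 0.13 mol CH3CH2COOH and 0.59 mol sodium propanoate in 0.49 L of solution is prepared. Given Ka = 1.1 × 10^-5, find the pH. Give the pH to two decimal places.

pKa = −log(1.1 × 10^-5) = 4.959
Using pH = pKa + log([base]/[acid]) with [base]/[acid] = 0.59/0.13:
pH = 4.959 + (+0.657) = 5.62

pH = 5.62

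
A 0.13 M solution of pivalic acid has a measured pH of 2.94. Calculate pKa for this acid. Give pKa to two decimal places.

[H+] = 10^(-2.94) = 1.15 × 10^-3 M
At equilibrium [HA] = 0.13 − 1.15 × 10^-3 = 1.29 × 10^-1 M
Ka = [H+][A-]/[HA] = (1.15 × 10^-3)² / 1.29 × 10^-1 = 1.03 × 10^-5
pKa = -log(1.03 × 10^-5) = 4.99

pKa = 4.99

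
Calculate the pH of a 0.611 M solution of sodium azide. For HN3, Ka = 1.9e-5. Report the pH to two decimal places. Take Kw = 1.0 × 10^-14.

pH = 9.25

N3- is the conjugate base of the weak acid HN3.
Kb = Kw/Ka = 1.0×10^-14 / 1.9 × 10^-5 = 5.26 × 10^-10
From the ICE table, Kb = x²/(0.611 − x) = 5.26 × 10^-10.
Since Kb ≪ C₀, x ≈ √(Kb·C₀) = 1.79 × 10^-5 M.
pOH = −log(1.79 × 10^-5) = 4.75; pH = 14.00 − 4.75 = 9.25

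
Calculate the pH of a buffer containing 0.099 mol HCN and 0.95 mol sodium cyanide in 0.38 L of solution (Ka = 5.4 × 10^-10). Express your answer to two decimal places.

pH = 10.25

pKa = −log(5.4 × 10^-10) = 9.268
pH = pKa + log([A⁻]/[HA]) = 9.268 + log(0.95/0.099)
pH = 9.268 + (+0.982) = 10.25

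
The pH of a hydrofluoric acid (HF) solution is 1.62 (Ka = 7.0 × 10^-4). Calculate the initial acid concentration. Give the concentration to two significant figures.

[H+] = 10^(-1.62) = 2.40 × 10^-2 M = x
Ka = x²/(C₀ − x) ⇒ C₀ = x + x²/Ka
C₀ = 2.40 × 10^-2 + (2.40 × 10^-2)²/(7.0 × 10^-4) = 8.47 × 10^-1 M

C₀ = 8.5 × 10^-1 M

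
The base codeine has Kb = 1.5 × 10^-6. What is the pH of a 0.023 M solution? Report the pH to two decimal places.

pH = 10.27

C18H21NO3 + H2O ⇌ C18H22NO3+ + OH-
From the ICE table, Kb = x²/(0.023 − x) = 1.5 × 10^-6.
Assume x ≪ 0.023: x ≈ √(1.5 × 10^-6 × 0.023) = 1.86 × 10^-4 M
Check: 0.81% ionized — well under 5%, approximation valid.
pOH = −log(1.86 × 10^-4) = 3.73; pH = 14.00 − 3.73 = 10.27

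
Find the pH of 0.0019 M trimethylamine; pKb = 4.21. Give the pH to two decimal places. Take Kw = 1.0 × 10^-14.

pH = 10.50

(CH3)3N + H2O ⇌ (CH3)3NH+ + OH-
Kb = 10^(−4.21) = 6.17 × 10^-5
From the ICE table, Kb = [OH-]²/(0.0019 − [OH-]) = 6.17 × 10^-5.
The 5% rule fails; solving [OH-]² + Kb·[OH-] − Kb·C₀ = 0 exactly:
[OH-] = [−6.17e-05 + √(6.17e-05² + 4.69e-07)]/2 = 3.13 × 10^-4 M
pOH = −log(3.13 × 10^-4) = 3.50; pH = 14.00 − 3.50 = 10.50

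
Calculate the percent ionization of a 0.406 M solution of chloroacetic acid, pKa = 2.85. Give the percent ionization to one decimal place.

ClCH2COOH ⇌ ClCH2COO- + H+; let x = [H+] at equilibrium.
Ka = 10^(−2.85) = 1.41 × 10^-3
Ka = x²/(C₀ − x); solving the quadratic gives x = 2.32 × 10^-2 M.
Fraction ionized = 2.32 × 10^-2 / 0.406 = 0.0571 → 5.7%

5.7%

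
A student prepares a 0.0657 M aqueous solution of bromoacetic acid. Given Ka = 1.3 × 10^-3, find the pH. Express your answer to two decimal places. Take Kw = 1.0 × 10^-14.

pH = 2.06

BrCH2COOH ⇌ BrCH2COO- + H+
From the ICE table, Ka = [H+]²/(0.0657 − [H+]) = 1.3 × 10^-3.
The 5% rule fails; solving [H+]² + Ka·[H+] − Ka·C₀ = 0 exactly:
[H+] = [−0.0013 + √(0.0013² + 0.000342)]/2 = 8.61 × 10^-3 M
pH = −log(8.61 × 10^-3) = 2.06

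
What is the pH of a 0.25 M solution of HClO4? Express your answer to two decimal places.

pH = 0.60

HClO4 is a strong acid and dissociates completely, so [H+] = 0.25 M.
pH = -log(0.25) = 0.60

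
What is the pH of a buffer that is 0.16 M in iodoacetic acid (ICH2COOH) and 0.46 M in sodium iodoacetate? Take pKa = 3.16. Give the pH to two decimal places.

Using pH = pKa + log([base]/[acid]) with [base]/[acid] = 0.46/0.16:
pH = 3.16 + (+0.459) = 3.62

pH = 3.62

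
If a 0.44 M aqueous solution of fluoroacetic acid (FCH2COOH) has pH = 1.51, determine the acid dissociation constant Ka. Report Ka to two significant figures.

Ka = 2.3 × 10^-3

[H+] = 10^(-1.51) = 3.09 × 10^-2 M
At equilibrium [HA] = 0.44 − 3.09 × 10^-2 = 4.09 × 10^-1 M
Ka = [H+][A-]/[HA] = (3.09 × 10^-2)² / 4.09 × 10^-1 = 2.3 × 10^-3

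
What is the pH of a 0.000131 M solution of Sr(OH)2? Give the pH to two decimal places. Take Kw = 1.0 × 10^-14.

Sr(OH)2 is a strong base (each formula unit releases 2 OH-); [OH-] = 0.000262 M.
pOH = -log(0.000262) = 3.58
pH = 14.00 - 3.58 = 10.42

pH = 10.42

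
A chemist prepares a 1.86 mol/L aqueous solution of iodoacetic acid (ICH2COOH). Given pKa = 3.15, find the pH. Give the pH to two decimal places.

pH = 1.44

ICH2COOH ⇌ ICH2COO- + H+
Ka = 10^(−3.15) = 7.08 × 10^-4
Ka = x²/(1.86 − x) = 7.08 × 10^-4
Since Ka ≪ C₀, x ≈ √(Ka·C₀) = 3.63 × 10^-2 M.
pH = −log(3.63 × 10^-2) = 1.44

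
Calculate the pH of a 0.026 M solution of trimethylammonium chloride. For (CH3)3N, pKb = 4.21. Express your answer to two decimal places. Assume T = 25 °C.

pH = 5.69

(CH3)3NH+ is the conjugate acid of the weak base (CH3)3N.
Kb = 10^(−4.21) = 6.17 × 10^-5
Ka = Kw/Kb = 1.0×10^-14 / 6.17 × 10^-5 = 1.62 × 10^-10
From the ICE table, Ka = [H+]²/(0.026 − [H+]) = 1.62 × 10^-10.
Assume [H+] ≪ 0.026: [H+] ≈ √(1.62 × 10^-10 × 0.026) = 2.05 × 10^-6 M
pH = −log(2.05 × 10^-6) = 5.69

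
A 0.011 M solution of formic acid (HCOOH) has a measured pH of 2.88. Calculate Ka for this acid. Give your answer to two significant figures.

[H+] = 10^(-2.88) = 1.32 × 10^-3 M
At equilibrium [HA] = 0.011 − 1.32 × 10^-3 = 9.68 × 10^-3 M
Ka = [H+][A-]/[HA] = (1.32 × 10^-3)² / 9.68 × 10^-3 = 1.8 × 10^-4

Ka = 1.8 × 10^-4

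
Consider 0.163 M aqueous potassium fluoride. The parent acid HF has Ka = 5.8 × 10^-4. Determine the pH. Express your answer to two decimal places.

pH = 8.22

F- is the conjugate base of the weak acid HF.
Kb = Kw/Ka = 1.0×10^-14 / 5.8 × 10^-4 = 1.72 × 10^-11
Kb = [OH-]²/(0.163 − [OH-]) = 1.72 × 10^-11
Neglecting [OH-] in the denominator: [OH-] = √(1.72 × 10^-11 × 0.163) = 1.67 × 10^-6 M
([OH-]/C₀ = 0.001% < 5%, so the approximation holds.)
pOH = −log(1.67 × 10^-6) = 5.78; pH = 14.00 − 5.78 = 8.22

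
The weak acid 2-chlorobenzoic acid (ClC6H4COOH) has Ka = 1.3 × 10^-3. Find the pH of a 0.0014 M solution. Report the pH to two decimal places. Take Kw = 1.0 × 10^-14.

pH = 3.07

ClC6H4COOH ⇌ ClC6H4COO- + H+
Let x = [H+] at equilibrium. Ka = x²/(0.0014 − x).
x is not negligible relative to C₀; solve x² + 0.0013·x − 1.82e-06 = 0.
x = [−0.0013 + √(0.0013² + 7.28e-06)]/2 = 8.47 × 10^-4 M
pH = −log(8.47 × 10^-4) = 3.07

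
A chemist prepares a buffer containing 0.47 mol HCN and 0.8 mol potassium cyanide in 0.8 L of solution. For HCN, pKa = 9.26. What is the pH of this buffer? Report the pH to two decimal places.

pH = 9.49

Using pH = pKa + log([base]/[acid]) with [base]/[acid] = 0.8/0.47:
pH = 9.26 + (+0.231) = 9.49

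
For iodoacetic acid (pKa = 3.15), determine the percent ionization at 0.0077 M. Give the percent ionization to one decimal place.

26.1%

ICH2COOH ⇌ ICH2COO- + H+; let x = [H+] at equilibrium.
Ka = 10^(−3.15) = 7.08 × 10^-4
Solve x² + 0.000708x − 5.45e-06 = 0 → x = 2.01 × 10^-3 M
% ionization = x/C₀ × 100% = 2.01 × 10^-3/0.0077 × 100% = 26.1%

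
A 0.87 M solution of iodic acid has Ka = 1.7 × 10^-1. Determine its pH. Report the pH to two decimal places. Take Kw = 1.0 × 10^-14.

HIO3 ⇌ IO3- + H+
From the ICE table, Ka = [H+]²/(0.87 − [H+]) = 1.7 × 10^-1.
The 5% rule fails; solving [H+]² + Ka·[H+] − Ka·C₀ = 0 exactly:
[H+] = [−0.17 + √(0.17² + 0.592)]/2 = 3.09 × 10^-1 M
pH = −log(3.09 × 10^-1) = 0.51

pH = 0.51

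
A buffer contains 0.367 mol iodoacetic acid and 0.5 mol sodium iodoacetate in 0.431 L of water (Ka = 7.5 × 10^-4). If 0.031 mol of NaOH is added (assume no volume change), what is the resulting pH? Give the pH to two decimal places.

OH- converts ICH2COOH to ICH2COO-: ICH2COOH → 0.336 mol, ICH2COO- → 0.531 mol.
pKa = −log(7.5 × 10^-4) = 3.125
Henderson–Hasselbalch with mole ratio 0.531/0.336: pH = 3.125 + (+0.199)

pH = 3.32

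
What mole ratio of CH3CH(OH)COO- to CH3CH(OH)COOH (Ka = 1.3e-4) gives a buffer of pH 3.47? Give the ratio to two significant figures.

ratio = 0.38

pKa = -log(1.3 × 10^-4) = 3.886
pH = pKa + log(r) ⇒ log(r) = 3.47 − 3.886 = -0.416
r = [CH3CH(OH)COO-]/[CH3CH(OH)COOH] = 10^(-0.416) = 0.384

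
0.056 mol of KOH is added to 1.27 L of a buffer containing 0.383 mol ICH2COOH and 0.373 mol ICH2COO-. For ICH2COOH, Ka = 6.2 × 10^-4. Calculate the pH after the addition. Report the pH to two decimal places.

OH- converts ICH2COOH to ICH2COO-: ICH2COOH → 0.327 mol, ICH2COO- → 0.429 mol.
pKa = −log(6.2 × 10^-4) = 3.208
pH = pKa + log([A⁻]/[HA]) = 3.208 + log(0.429/0.327) = 3.208 +0.118

pH = 3.33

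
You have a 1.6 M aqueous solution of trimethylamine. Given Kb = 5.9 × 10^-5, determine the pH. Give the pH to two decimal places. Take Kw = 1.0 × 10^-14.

(CH3)3N + H2O ⇌ (CH3)3NH+ + OH-
Kb = x²/(1.6 − x) = 5.9 × 10^-5
Assume x ≪ 1.6: x ≈ √(5.9 × 10^-5 × 1.6) = 9.72 × 10^-3 M
Check: 0.61% ionized — well under 5%, approximation valid.
pOH = 2.01, so pH = 14.00 − pOH = 11.99

pH = 11.99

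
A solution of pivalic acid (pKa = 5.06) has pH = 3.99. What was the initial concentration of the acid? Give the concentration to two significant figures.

C₀ = 1.3 × 10^-3 M

[H+] = 10^(-3.99) = 1.02 × 10^-4 M = x
Ka = 10^(−5.06) = 8.71 × 10^-6
Ka = x²/(C₀ − x) ⇒ C₀ = x + x²/Ka
C₀ = 1.02 × 10^-4 + (1.02 × 10^-4)²/(8.71 × 10^-6) = 1.30 × 10^-3 M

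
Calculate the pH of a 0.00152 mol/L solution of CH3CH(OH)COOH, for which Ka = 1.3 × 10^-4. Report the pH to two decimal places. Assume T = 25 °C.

pH = 3.42

CH3CH(OH)COOH ⇌ CH3CH(OH)COO- + H+
Ka = x²/(0.00152 − x) = 1.3 × 10^-4
Here C₀/Ka ≈ 11.7, so the small-x approximation fails. Use the quadratic:
x = [−0.00013 + √(0.00013² + 7.9e-07)]/2 = 3.84 × 10^-4 M
pH = −log[H+] = −log(3.84 × 10^-4) = 3.42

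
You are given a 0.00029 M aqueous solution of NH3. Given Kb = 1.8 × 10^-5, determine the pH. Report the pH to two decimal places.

NH3 + H2O ⇌ NH4+ + OH-
Let x = [OH-] at equilibrium. Kb = x²/(0.00029 − x).
Here C₀/Kb ≈ 16.1, so the small-x approximation fails. Use the quadratic:
x = [−1.8e-05 + √(1.8e-05² + 2.09e-08)]/2 = 6.38 × 10^-5 M
pOH = 4.20, so pH = 14.00 − pOH = 9.80

pH = 9.80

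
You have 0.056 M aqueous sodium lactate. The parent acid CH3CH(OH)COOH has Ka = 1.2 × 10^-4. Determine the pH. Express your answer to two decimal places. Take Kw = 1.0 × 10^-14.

CH3CH(OH)COO- is the conjugate base of the weak acid CH3CH(OH)COOH.
Kb = Kw/Ka = 1.0×10^-14 / 1.2 × 10^-4 = 8.33 × 10^-11
Kb = [OH-]²/(0.056 − [OH-]) = 8.33 × 10^-11
Neglecting [OH-] in the denominator: [OH-] = √(8.33 × 10^-11 × 0.056) = 2.16 × 10^-6 M
Check: 0.0039% ionized — well under 5%, approximation valid.
pOH = 5.67, so pH = 14.00 − pOH = 8.33

pH = 8.33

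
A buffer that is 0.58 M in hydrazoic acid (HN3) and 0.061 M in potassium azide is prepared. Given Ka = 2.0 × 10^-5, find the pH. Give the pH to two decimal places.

pKa = −log(2.0 × 10^-5) = 4.699
Using pH = pKa + log([base]/[acid]) with [base]/[acid] = 0.061/0.58:
pH = 4.699 + (-0.978) = 3.72

pH = 3.72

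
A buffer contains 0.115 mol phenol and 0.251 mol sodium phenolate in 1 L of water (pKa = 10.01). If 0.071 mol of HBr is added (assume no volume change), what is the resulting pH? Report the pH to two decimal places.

pH = 10.00

After neutralization: n(C6H5OH) = 0.186 mol, n(C6H5O-) = 0.18 mol.
pH = pKa + log([A⁻]/[HA]) = 10.01 + log(0.18/0.186) = 10.01 -0.014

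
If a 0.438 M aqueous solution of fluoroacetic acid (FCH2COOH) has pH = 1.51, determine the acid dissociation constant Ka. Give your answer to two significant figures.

[H+] = 10^(-1.51) = 3.09 × 10^-2 M
At equilibrium [HA] = 0.438 − 3.09 × 10^-2 = 4.07 × 10^-1 M
Ka = [H+][A-]/[HA] = (3.09 × 10^-2)² / 4.07 × 10^-1 = 2.3 × 10^-3

Ka = 2.3 × 10^-3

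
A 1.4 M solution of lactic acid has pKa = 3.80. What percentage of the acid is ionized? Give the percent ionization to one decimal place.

CH3CH(OH)COOH ⇌ CH3CH(OH)COO- + H+; let x = [H+] at equilibrium.
Ka = 10^(−3.80) = 1.58 × 10^-4
x ≈ √(Ka·C₀) = √(1.58 × 10^-4 × 1.4) = 1.49 × 10^-2 M
% ionization = x/C₀ × 100% = 1.49 × 10^-2/1.4 × 100% = 1.1%

1.1%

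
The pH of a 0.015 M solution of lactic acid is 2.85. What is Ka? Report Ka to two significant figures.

Ka = 1.5 × 10^-4

[H+] = 10^(-2.85) = 1.41 × 10^-3 M
At equilibrium [HA] = 0.015 − 1.41 × 10^-3 = 1.36 × 10^-2 M
Ka = [H+][A-]/[HA] = (1.41 × 10^-3)² / 1.36 × 10^-2 = 1.5 × 10^-4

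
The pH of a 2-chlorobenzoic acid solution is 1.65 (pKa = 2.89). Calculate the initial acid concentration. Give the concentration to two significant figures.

C₀ = 4.1 × 10^-1 M

[H+] = 10^(-1.65) = 2.24 × 10^-2 M = x
Ka = 10^(−2.89) = 1.29 × 10^-3
Ka = x²/(C₀ − x) ⇒ C₀ = x + x²/Ka
C₀ = 2.24 × 10^-2 + (2.24 × 10^-2)²/(1.29 × 10^-3) = 4.11 × 10^-1 M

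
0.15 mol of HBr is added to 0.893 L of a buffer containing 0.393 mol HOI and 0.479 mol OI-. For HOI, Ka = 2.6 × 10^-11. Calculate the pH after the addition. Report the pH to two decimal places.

Added H+ converts OI- to HOI: HOI → 0.543 mol, OI- → 0.329 mol.
pKa = −log(2.6 × 10^-11) = 10.585
pH = pKa + log(n_OI-/n_HOI) = 10.585 + log(0.329/0.543) = 10.585 + (-0.218)

pH = 10.37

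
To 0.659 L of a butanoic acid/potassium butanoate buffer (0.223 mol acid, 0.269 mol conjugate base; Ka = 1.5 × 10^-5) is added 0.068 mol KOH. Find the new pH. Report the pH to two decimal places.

pH = 5.16

OH- converts CH3(CH2)2COOH to CH3(CH2)2COO-: CH3(CH2)2COOH → 0.155 mol, CH3(CH2)2COO- → 0.337 mol.
pKa = −log(1.5 × 10^-5) = 4.824
pH = pKa + log(n_CH3(CH2)2COO-/n_CH3(CH2)2COOH) = 4.824 + log(0.337/0.155) = 4.824 + (+0.337)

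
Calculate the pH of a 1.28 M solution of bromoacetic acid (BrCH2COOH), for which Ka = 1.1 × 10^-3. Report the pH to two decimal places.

BrCH2COOH ⇌ BrCH2COO- + H+
Ka = [H+]²/(1.28 − [H+]) = 1.1 × 10^-3
Since Ka ≪ C₀, [H+] ≈ √(Ka·C₀) = 3.75 × 10^-2 M.
Check: 2.9% ionized — well under 5%, approximation valid.
pH = −log(3.75 × 10^-2) = 1.43

pH = 1.43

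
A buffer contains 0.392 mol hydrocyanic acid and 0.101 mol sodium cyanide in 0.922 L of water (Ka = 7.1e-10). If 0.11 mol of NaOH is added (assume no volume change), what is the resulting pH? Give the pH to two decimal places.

After neutralization: n(HCN) = 0.282 mol, n(CN-) = 0.211 mol.
pKa = −log(7.1 × 10^-10) = 9.149
Henderson–Hasselbalch with mole ratio 0.211/0.282: pH = 9.149 + (-0.126)

pH = 9.02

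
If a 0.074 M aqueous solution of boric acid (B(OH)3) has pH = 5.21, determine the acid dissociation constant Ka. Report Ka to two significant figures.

Ka = 5.1 × 10^-10

[H+] = 10^(-5.21) = 6.17 × 10^-6 M
At equilibrium [HA] = 0.074 − 6.17 × 10^-6 = 7.40 × 10^-2 M
Ka = [H+][A-]/[HA] = (6.17 × 10^-6)² / 7.40 × 10^-2 = 5.1 × 10^-10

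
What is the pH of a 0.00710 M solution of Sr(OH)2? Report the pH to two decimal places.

Sr(OH)2 is a strong base (each formula unit releases 2 OH-); [OH-] = 0.0142 M.
pOH = -log(0.0142) = 1.85
pH = 14.00 - 1.85 = 12.15

pH = 12.15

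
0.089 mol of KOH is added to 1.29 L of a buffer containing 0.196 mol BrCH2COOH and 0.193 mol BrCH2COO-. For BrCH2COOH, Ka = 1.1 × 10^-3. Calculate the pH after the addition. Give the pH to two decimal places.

pH = 3.38

OH- converts BrCH2COOH to BrCH2COO-: BrCH2COOH → 0.107 mol, BrCH2COO- → 0.282 mol.
pKa = −log(1.1 × 10^-3) = 2.959
Henderson–Hasselbalch with mole ratio 0.282/0.107: pH = 2.959 + (+0.421)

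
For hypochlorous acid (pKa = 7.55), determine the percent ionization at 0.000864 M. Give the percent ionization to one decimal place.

0.6%

HOCl ⇌ OCl- + H+; let x = [H+] at equilibrium.
Ka = 10^(−7.55) = 2.82 × 10^-8
x ≈ √(Ka·C₀) = √(2.82 × 10^-8 × 0.000864) = 4.94 × 10^-6 M
% ionization = x/C₀ × 100% = 4.94 × 10^-6/0.000864 × 100% = 0.6%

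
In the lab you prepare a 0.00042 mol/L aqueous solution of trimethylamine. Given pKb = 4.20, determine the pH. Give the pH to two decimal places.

(CH3)3N + H2O ⇌ (CH3)3NH+ + OH-
Kb = 10^(−4.20) = 6.31 × 10^-5
Let x = [OH-] at equilibrium. Kb = x²/(0.00042 − x).
x is not negligible relative to C₀; solve x² + 6.31e-05·x − 2.65e-08 = 0.
x = [−6.31e-05 + √(6.31e-05² + 1.06e-07)]/2 = 1.34 × 10^-4 M
pOH = −log(1.34 × 10^-4) = 3.87; pH = 14.00 − 3.87 = 10.13

pH = 10.13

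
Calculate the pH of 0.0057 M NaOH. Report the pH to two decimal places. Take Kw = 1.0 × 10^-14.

NaOH is a strong base; [OH-] = 0.0057 M.
pOH = -log(0.0057) = 2.24
pH = 14.00 - 2.24 = 11.76

pH = 11.76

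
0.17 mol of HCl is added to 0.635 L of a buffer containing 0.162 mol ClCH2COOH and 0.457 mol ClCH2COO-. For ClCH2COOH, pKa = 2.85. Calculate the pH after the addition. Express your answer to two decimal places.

After neutralization: n(ClCH2COOH) = 0.332 mol, n(ClCH2COO-) = 0.287 mol.
pH = pKa + log(n_ClCH2COO-/n_ClCH2COOH) = 2.85 + log(0.287/0.332) = 2.85 + (-0.063)

pH = 2.79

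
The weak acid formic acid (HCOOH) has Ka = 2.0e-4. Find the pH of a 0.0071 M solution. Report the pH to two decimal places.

pH = 2.96

HCOOH ⇌ HCOO- + H+
From the ICE table, Ka = [H+]²/(0.0071 − [H+]) = 2.0 × 10^-4.
[H+] is not negligible relative to C₀; solve [H+]² + 0.0002·[H+] − 1.42e-06 = 0.
[H+] = (−Ka + √(Ka² + 4·Ka·C₀))/2 = 1.10 × 10^-3 M
pH = −log[H+] = −log(1.10 × 10^-3) = 2.96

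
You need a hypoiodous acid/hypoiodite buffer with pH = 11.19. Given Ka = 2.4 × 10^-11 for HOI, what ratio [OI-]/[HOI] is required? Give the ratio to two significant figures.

pKa = -log(2.4 × 10^-11) = 10.620
pH = pKa + log(r) ⇒ log(r) = 11.19 − 10.620 = +0.570
r = [OI-]/[HOI] = 10^(+0.570) = 3.72

ratio = 3.7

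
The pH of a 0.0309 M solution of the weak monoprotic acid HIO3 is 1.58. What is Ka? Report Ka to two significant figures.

[H+] = 10^(-1.58) = 2.63 × 10^-2 M
At equilibrium [HA] = 0.0309 − 2.63 × 10^-2 = 4.60 × 10^-3 M
Ka = [H+][A-]/[HA] = (2.63 × 10^-2)² / 4.60 × 10^-3 = 1.5 × 10^-1

Ka = 1.5 × 10^-1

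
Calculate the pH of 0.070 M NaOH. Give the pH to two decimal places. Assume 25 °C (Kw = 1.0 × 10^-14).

pH = 12.85

NaOH is a strong base; [OH-] = 0.07 M.
pOH = -log(0.07) = 1.15
pH = 14.00 - 1.15 = 12.85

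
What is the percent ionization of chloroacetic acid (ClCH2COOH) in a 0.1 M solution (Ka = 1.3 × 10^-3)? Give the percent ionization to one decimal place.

ClCH2COOH ⇌ ClCH2COO- + H+; let x = [H+] at equilibrium.
Solve x² + 0.0013x − 0.00013 = 0 → x = 1.08 × 10^-2 M
Fraction ionized = 1.08 × 10^-2 / 0.1 = 0.1080 → 10.8%

10.8%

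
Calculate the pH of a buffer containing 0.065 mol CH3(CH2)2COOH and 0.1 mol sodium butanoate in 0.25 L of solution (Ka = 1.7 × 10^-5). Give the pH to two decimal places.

pH = 4.96

pKa = −log(1.7 × 10^-5) = 4.770
pH = pKa + log([A⁻]/[HA]) = 4.770 + log(0.1/0.065)
pH = 4.770 + (+0.187) = 4.96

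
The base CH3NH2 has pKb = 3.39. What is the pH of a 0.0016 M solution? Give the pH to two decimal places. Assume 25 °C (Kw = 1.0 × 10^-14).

pH = 10.80

CH3NH2 + H2O ⇌ CH3NH3+ + OH-
Kb = 10^(−3.39) = 4.07 × 10^-4
Let x = [OH-] at equilibrium. Kb = x²/(0.0016 − x).
Here C₀/Kb ≈ 3.93, so the small-x approximation fails. Use the quadratic:
x = (−Kb + √(Kb² + 4·Kb·C₀))/2 = 6.29 × 10^-4 M
pOH = 3.20, so pH = 14.00 − pOH = 10.80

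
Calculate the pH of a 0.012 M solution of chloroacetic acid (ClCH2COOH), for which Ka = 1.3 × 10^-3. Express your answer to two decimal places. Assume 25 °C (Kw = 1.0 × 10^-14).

pH = 2.47

ClCH2COOH ⇌ ClCH2COO- + H+
From the ICE table, Ka = [H+]²/(0.012 − [H+]) = 1.3 × 10^-3.
The 5% rule fails; solving [H+]² + Ka·[H+] − Ka·C₀ = 0 exactly:
[H+] = (−Ka + √(Ka² + 4·Ka·C₀))/2 = 3.35 × 10^-3 M
pH = −log[H+] = −log(3.35 × 10^-3) = 2.47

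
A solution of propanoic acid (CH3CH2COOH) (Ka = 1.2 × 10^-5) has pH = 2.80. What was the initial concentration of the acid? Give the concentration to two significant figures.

C₀ = 2.1 × 10^-1 M

[H+] = 10^(-2.80) = 1.58 × 10^-3 M = x
Ka = x²/(C₀ − x) ⇒ C₀ = x + x²/Ka
C₀ = 1.58 × 10^-3 + (1.58 × 10^-3)²/(1.2 × 10^-5) = 2.10 × 10^-1 M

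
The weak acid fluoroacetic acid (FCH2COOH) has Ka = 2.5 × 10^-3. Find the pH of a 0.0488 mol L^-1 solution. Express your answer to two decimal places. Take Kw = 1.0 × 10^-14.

pH = 2.01

FCH2COOH ⇌ FCH2COO- + H+
Let x = [H+] at equilibrium. Ka = x²/(0.0488 − x).
The 5% rule fails; solving x² + Ka·x − Ka·C₀ = 0 exactly:
x = (−Ka + √(Ka² + 4·Ka·C₀))/2 = 9.87 × 10^-3 M
pH = −log(9.87 × 10^-3) = 2.01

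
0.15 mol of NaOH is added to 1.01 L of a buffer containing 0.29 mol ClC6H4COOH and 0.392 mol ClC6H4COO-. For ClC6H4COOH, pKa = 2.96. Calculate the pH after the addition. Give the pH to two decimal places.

OH- converts ClC6H4COOH to ClC6H4COO-: ClC6H4COOH → 0.14 mol, ClC6H4COO- → 0.542 mol.
pH = pKa + log(n_ClC6H4COO-/n_ClC6H4COOH) = 2.96 + log(0.542/0.14) = 2.96 + (+0.588)

pH = 3.55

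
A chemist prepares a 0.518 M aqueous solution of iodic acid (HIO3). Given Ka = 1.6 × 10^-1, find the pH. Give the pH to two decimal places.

pH = 0.66

HIO3 ⇌ IO3- + H+
Ka = [H+]²/(0.518 − [H+]) = 1.6 × 10^-1
[H+] is not negligible relative to C₀; solve [H+]² + 0.16·[H+] − 0.0829 = 0.
[H+] = [−0.16 + √(0.16² + 0.332)]/2 = 2.19 × 10^-1 M
pH = −log(2.19 × 10^-1) = 0.66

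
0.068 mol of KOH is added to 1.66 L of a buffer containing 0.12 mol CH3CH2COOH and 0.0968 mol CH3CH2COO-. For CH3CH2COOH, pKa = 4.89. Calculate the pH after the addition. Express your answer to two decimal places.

OH- converts CH3CH2COOH to CH3CH2COO-: CH3CH2COOH → 0.052 mol, CH3CH2COO- → 0.165 mol.
pH = pKa + log([A⁻]/[HA]) = 4.89 + log(0.165/0.052) = 4.89 +0.501

pH = 5.39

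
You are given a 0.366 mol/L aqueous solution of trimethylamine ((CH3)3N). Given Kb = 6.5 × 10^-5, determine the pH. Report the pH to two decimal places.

pH = 11.69

(CH3)3N + H2O ⇌ (CH3)3NH+ + OH-
From the ICE table, Kb = [OH-]²/(0.366 − [OH-]) = 6.5 × 10^-5.
Neglecting [OH-] in the denominator: [OH-] = √(6.5 × 10^-5 × 0.366) = 4.88 × 10^-3 M
([OH-]/C₀ = 1.3% < 5%, so the approximation holds.)
pOH = −log(4.88 × 10^-3) = 2.31; pH = 14.00 − 2.31 = 11.69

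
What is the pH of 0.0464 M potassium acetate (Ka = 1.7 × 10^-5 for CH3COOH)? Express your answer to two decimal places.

pH = 8.72

CH3COO- is the conjugate base of the weak acid CH3COOH.
Kb = Kw/Ka = 1.0×10^-14 / 1.7 × 10^-5 = 5.88 × 10^-10
From the ICE table, Kb = [OH-]²/(0.0464 − [OH-]) = 5.88 × 10^-10.
Neglecting [OH-] in the denominator: [OH-] = √(5.88 × 10^-10 × 0.0464) = 5.22 × 10^-6 M
([OH-]/C₀ = 0.011% < 5%, so the approximation holds.)
pOH = 5.28, so pH = 14.00 − pOH = 8.72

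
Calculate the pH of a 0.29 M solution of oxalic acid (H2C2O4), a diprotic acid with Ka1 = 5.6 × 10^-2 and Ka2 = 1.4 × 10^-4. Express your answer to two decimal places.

pH = 0.99

Since Ka1 ≫ Ka2, the first ionization dominates [H+].
Ka1 = x²/(0.29 − x) = 5.6 × 10^-2
Solving the quadratic: x = (−Ka1 + √(Ka1² + 4·Ka1·C₀))/2 = 1.02 × 10^-1 M
pH = −log(1.02 × 10^-1) = 0.99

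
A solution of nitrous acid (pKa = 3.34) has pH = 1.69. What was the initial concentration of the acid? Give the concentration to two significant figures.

[H+] = 10^(-1.69) = 2.04 × 10^-2 M = x
Ka = 10^(−3.34) = 4.57 × 10^-4
Ka = x²/(C₀ − x) ⇒ C₀ = x + x²/Ka
C₀ = 2.04 × 10^-2 + (2.04 × 10^-2)²/(4.57 × 10^-4) = 9.31 × 10^-1 M

C₀ = 9.3 × 10^-1 M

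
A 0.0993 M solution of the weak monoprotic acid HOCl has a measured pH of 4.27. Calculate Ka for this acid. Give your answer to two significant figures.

Ka = 2.9 × 10^-8

[H+] = 10^(-4.27) = 5.37 × 10^-5 M
At equilibrium [HA] = 0.0993 − 5.37 × 10^-5 = 9.92 × 10^-2 M
Ka = [H+][A-]/[HA] = (5.37 × 10^-5)² / 9.92 × 10^-2 = 2.9 × 10^-8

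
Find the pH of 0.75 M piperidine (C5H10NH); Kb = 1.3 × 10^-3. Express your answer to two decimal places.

pH = 12.49

C5H10NH + H2O ⇌ C5H10NH2+ + OH-
From the ICE table, Kb = x²/(0.75 − x) = 1.3 × 10^-3.
Assume x ≪ 0.75: x ≈ √(1.3 × 10^-3 × 0.75) = 3.12 × 10^-2 M
Check: 4.2% ionized — well under 5%, approximation valid.
pOH = −log(3.12 × 10^-2) = 1.51; pH = 14.00 − 1.51 = 12.49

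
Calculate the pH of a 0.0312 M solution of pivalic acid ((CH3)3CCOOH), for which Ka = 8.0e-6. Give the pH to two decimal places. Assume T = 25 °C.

pH = 3.30

(CH3)3CCOOH ⇌ (CH3)3CCOO- + H+
From the ICE table, Ka = [H+]²/(0.0312 − [H+]) = 8.0 × 10^-6.
Assume [H+] ≪ 0.0312: [H+] ≈ √(8.0 × 10^-6 × 0.0312) = 5.00 × 10^-4 M
Check: 1.6% ionized — well under 5%, approximation valid.
pH = −log(5.00 × 10^-4) = 3.30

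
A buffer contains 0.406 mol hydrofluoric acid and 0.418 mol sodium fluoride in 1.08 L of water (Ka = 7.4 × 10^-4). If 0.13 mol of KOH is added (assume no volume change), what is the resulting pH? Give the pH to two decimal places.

pH = 3.43

OH- converts HF to F-: HF → 0.276 mol, F- → 0.548 mol.
pKa = −log(7.4 × 10^-4) = 3.131
pH = pKa + log(n_F-/n_HF) = 3.131 + log(0.548/0.276) = 3.131 + (+0.298)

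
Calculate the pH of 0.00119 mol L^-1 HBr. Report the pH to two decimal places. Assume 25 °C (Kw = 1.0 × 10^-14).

pH = 2.92

HBr is a strong acid and dissociates completely, so [H+] = 0.00119 M.
pH = -log(0.00119) = 2.92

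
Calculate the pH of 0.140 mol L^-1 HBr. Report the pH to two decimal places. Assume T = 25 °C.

pH = 0.85

HBr is a strong acid and dissociates completely, so [H+] = 0.140 M.
pH = -log(0.14) = 0.85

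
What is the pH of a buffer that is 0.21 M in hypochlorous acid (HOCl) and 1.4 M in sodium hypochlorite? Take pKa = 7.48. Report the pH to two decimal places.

pH = 8.30

Henderson–Hasselbalch: pH = pKa + log([OCl-]/[HOCl]) = 7.48 + log(1.4/0.21)
pH = 7.48 + (+0.824) = 8.30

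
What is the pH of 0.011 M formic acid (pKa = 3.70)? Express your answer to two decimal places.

HCOOH ⇌ HCOO- + H+
Ka = 10^(−3.70) = 2.00 × 10^-4
From the ICE table, Ka = x²/(0.011 − x) = 2.00 × 10^-4.
Here C₀/Ka ≈ 55, so the small-x approximation fails. Use the quadratic:
x = (−Ka + √(Ka² + 4·Ka·C₀))/2 = 1.39 × 10^-3 M
pH = −log(1.39 × 10^-3) = 2.86

pH = 2.86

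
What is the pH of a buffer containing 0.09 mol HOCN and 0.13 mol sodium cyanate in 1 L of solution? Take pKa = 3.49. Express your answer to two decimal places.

Henderson–Hasselbalch: pH = pKa + log([OCN-]/[HOCN]) = 3.49 + log(0.13/0.09)
pH = 3.49 + (+0.160) = 3.65

pH = 3.65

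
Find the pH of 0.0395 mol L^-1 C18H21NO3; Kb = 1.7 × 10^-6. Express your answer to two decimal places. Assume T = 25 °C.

C18H21NO3 + H2O ⇌ C18H22NO3+ + OH-
Kb = [OH-]²/(0.0395 − [OH-]) = 1.7 × 10^-6
Since Kb ≪ C₀, [OH-] ≈ √(Kb·C₀) = 2.59 × 10^-4 M.
([OH-]/C₀ = 0.66% < 5%, so the approximation holds.)
pOH = 3.59, so pH = 14.00 − pOH = 10.41

pH = 10.41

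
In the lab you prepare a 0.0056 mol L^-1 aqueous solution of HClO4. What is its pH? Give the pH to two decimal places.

HClO4 is a strong acid and dissociates completely, so [H+] = 0.0056 M.
pH = -log(0.0056) = 2.25

pH = 2.25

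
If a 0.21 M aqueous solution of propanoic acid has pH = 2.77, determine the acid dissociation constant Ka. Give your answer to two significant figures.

Ka = 1.4 × 10^-5

[H+] = 10^(-2.77) = 1.70 × 10^-3 M
At equilibrium [HA] = 0.21 − 1.70 × 10^-3 = 2.08 × 10^-1 M
Ka = [H+][A-]/[HA] = (1.70 × 10^-3)² / 2.08 × 10^-1 = 1.4 × 10^-5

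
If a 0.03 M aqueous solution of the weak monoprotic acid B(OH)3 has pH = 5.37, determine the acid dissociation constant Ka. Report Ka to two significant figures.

[H+] = 10^(-5.37) = 4.27 × 10^-6 M
At equilibrium [HA] = 0.03 − 4.27 × 10^-6 = 3.00 × 10^-2 M
Ka = [H+][A-]/[HA] = (4.27 × 10^-6)² / 3.00 × 10^-2 = 6.1 × 10^-10

Ka = 6.1 × 10^-10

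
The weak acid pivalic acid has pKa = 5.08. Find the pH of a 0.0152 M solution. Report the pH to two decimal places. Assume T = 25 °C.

pH = 3.45

(CH3)3CCOOH ⇌ (CH3)3CCOO- + H+
Ka = 10^(−5.08) = 8.32 × 10^-6
From the ICE table, Ka = x²/(0.0152 − x) = 8.32 × 10^-6.
Since Ka ≪ C₀, x ≈ √(Ka·C₀) = 3.56 × 10^-4 M.
Check: 2.3% ionized — well under 5%, approximation valid.
pH = −log[H+] = −log(3.56 × 10^-4) = 3.45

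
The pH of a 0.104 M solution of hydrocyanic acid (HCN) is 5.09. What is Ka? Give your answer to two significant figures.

[H+] = 10^(-5.09) = 8.13 × 10^-6 M
At equilibrium [HA] = 0.104 − 8.13 × 10^-6 = 1.04 × 10^-1 M
Ka = [H+][A-]/[HA] = (8.13 × 10^-6)² / 1.04 × 10^-1 = 6.4 × 10^-10

Ka = 6.4 × 10^-10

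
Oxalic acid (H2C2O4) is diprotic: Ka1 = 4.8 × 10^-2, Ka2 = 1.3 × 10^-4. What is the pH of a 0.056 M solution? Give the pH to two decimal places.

Since Ka1 ≫ Ka2, the first ionization dominates [H+].
Ka1 = x²/(0.056 − x) = 4.8 × 10^-2
Solving the quadratic: x = (−Ka1 + √(Ka1² + 4·Ka1·C₀))/2 = 3.31 × 10^-2 M
pH = −log(3.31 × 10^-2) = 1.48

pH = 1.48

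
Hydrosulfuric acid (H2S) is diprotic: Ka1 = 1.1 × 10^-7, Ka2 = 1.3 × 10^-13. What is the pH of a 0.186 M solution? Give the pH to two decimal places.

Since Ka1 ≫ Ka2, the first ionization dominates [H+].
Ka1 = x²/(0.186 − x) = 1.1 × 10^-7
x ≈ √(1.1 × 10^-7 × 0.186) = 1.43 × 10^-4 M
pH = −log(1.43 × 10^-4) = 3.84

pH = 3.84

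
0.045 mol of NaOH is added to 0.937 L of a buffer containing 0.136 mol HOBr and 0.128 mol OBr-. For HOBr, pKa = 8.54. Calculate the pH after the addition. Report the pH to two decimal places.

pH = 8.82

After neutralization: n(HOBr) = 0.091 mol, n(OBr-) = 0.173 mol.
pH = pKa + log(n_OBr-/n_HOBr) = 8.54 + log(0.173/0.091) = 8.54 + (+0.279)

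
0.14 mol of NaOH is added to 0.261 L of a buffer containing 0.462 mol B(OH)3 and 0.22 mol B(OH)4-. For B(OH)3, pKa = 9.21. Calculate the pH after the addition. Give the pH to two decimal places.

After neutralization: n(B(OH)3) = 0.322 mol, n(B(OH)4-) = 0.36 mol.
pH = pKa + log(n_B(OH)4-/n_B(OH)3) = 9.21 + log(0.36/0.322) = 9.21 + (+0.048)

pH = 9.26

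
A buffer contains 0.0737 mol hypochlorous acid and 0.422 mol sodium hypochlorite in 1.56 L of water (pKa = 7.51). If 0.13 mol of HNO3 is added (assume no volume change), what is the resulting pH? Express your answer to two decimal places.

After neutralization: n(HOCl) = 0.204 mol, n(OCl-) = 0.292 mol.
pH = pKa + log([A⁻]/[HA]) = 7.51 + log(0.292/0.204) = 7.51 +0.156

pH = 7.67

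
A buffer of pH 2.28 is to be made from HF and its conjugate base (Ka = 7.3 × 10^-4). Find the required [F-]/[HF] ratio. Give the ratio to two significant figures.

pKa = -log(7.3 × 10^-4) = 3.137
pH = pKa + log(r) ⇒ log(r) = 2.28 − 3.137 = -0.857
r = [F-]/[HF] = 10^(-0.857) = 0.139

ratio = 0.14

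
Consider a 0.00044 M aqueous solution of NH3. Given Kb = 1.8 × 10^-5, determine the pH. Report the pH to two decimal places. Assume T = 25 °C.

NH3 + H2O ⇌ NH4+ + OH-
Kb = x²/(0.00044 − x) = 1.8 × 10^-5
Here C₀/Kb ≈ 24.4, so the small-x approximation fails. Use the quadratic:
x = (−Kb + √(Kb² + 4·Kb·C₀))/2 = 8.04 × 10^-5 M
pOH = 4.09, so pH = 14.00 − pOH = 9.91

pH = 9.91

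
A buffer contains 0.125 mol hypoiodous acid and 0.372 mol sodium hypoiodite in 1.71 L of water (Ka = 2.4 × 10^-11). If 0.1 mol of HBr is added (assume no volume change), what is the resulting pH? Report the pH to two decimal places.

Added H+ converts OI- to HOI: HOI → 0.225 mol, OI- → 0.272 mol.
pKa = −log(2.4 × 10^-11) = 10.620
pH = pKa + log(n_OI-/n_HOI) = 10.620 + log(0.272/0.225) = 10.620 + (+0.082)

pH = 10.70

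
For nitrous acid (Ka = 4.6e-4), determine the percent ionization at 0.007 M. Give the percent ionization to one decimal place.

22.6%

HNO2 ⇌ NO2- + H+; let x = [H+] at equilibrium.
Solve x² + 0.00046x − 3.22e-06 = 0 → x = 1.58 × 10^-3 M
% ionization = x/C₀ × 100% = 1.58 × 10^-3/0.007 × 100% = 22.6%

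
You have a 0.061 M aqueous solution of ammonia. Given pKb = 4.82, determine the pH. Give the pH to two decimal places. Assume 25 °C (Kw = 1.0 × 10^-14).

pH = 10.98

NH3 + H2O ⇌ NH4+ + OH-
Kb = 10^(−4.82) = 1.51 × 10^-5
From the ICE table, Kb = [OH-]²/(0.061 − [OH-]) = 1.51 × 10^-5.
Assume [OH-] ≪ 0.061: [OH-] ≈ √(1.51 × 10^-5 × 0.061) = 9.60 × 10^-4 M
Check: 1.6% ionized — well under 5%, approximation valid.
pOH = 3.02, so pH = 14.00 − pOH = 10.98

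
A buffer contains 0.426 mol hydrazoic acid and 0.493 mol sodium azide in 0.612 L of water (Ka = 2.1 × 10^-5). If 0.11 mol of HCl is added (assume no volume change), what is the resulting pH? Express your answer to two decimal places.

pH = 4.53

After neutralization: n(HN3) = 0.536 mol, n(N3-) = 0.383 mol.
pKa = −log(2.1 × 10^-5) = 4.678
pH = pKa + log(n_N3-/n_HN3) = 4.678 + log(0.383/0.536) = 4.678 + (-0.146)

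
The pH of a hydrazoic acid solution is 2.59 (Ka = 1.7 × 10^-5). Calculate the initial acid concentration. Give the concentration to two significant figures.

[H+] = 10^(-2.59) = 2.57 × 10^-3 M = x
Ka = x²/(C₀ − x) ⇒ C₀ = x + x²/Ka
C₀ = 2.57 × 10^-3 + (2.57 × 10^-3)²/(1.7 × 10^-5) = 3.91 × 10^-1 M

C₀ = 3.9 × 10^-1 M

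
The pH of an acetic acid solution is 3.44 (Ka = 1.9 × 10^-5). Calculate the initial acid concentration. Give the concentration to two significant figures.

C₀ = 7.3 × 10^-3 M

[H+] = 10^(-3.44) = 3.63 × 10^-4 M = x
Ka = x²/(C₀ − x) ⇒ C₀ = x + x²/Ka
C₀ = 3.63 × 10^-4 + (3.63 × 10^-4)²/(1.9 × 10^-5) = 7.30 × 10^-3 M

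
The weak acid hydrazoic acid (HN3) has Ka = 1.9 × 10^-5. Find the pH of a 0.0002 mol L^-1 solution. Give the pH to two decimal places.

HN3 ⇌ N3- + H+
From the ICE table, Ka = [H+]²/(0.0002 − [H+]) = 1.9 × 10^-5.
[H+] is not negligible relative to C₀; solve [H+]² + 1.9e-05·[H+] − 3.8e-09 = 0.
[H+] = [−1.9e-05 + √(1.9e-05² + 1.52e-08)]/2 = 5.29 × 10^-5 M
pH = −log(5.29 × 10^-5) = 4.28

pH = 4.28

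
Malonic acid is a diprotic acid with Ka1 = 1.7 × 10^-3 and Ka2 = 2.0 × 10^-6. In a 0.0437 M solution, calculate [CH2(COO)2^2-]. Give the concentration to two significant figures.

First ionization gives [H+] ≈ [CH2(COOH)COO-] = 7.81 × 10^-3 M.
Second step: Ka2 = [H+][CH2(COO)2^2-]/[CH2(COOH)COO-] ≈ [CH2(COO)2^2-] (since [H+] ≈ [CH2(COOH)COO-]).
So [CH2(COO)2^2-] ≈ Ka2.

2.0 × 10^-6 M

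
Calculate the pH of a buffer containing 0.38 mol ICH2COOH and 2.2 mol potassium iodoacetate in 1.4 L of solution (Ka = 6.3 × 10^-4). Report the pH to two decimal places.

pH = 3.96

pKa = −log(6.3 × 10^-4) = 3.201
Henderson–Hasselbalch: pH = pKa + log([ICH2COO-]/[ICH2COOH]) = 3.201 + log(2.2/0.38)
pH = 3.201 + (+0.763) = 3.96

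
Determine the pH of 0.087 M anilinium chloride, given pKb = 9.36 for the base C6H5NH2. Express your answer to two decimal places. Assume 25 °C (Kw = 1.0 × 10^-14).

pH = 2.85

C6H5NH3+ is the conjugate acid of the weak base C6H5NH2.
Kb = 10^(−9.36) = 4.37 × 10^-10
Ka = Kw/Kb = 1.0×10^-14 / 4.37 × 10^-10 = 2.29 × 10^-5
Ka = [H+]²/(0.087 − [H+]) = 2.29 × 10^-5
Since Ka ≪ C₀, [H+] ≈ √(Ka·C₀) = 1.41 × 10^-3 M.
pH = −log[H+] = −log(1.41 × 10^-3) = 2.85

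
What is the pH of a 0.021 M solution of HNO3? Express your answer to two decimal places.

pH = 1.68

HNO3 is a strong acid and dissociates completely, so [H+] = 0.021 M.
pH = -log(0.021) = 1.68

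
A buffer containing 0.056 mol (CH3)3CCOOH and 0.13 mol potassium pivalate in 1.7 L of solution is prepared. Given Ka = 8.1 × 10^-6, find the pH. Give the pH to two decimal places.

pKa = −log(8.1 × 10^-6) = 5.092
Henderson–Hasselbalch: pH = pKa + log([(CH3)3CCOO-]/[(CH3)3CCOOH]) = 5.092 + log(0.13/0.056)
pH = 5.092 + (+0.366) = 5.46

pH = 5.46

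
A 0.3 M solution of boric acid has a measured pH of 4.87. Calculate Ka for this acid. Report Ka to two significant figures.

Ka = 6.1 × 10^-10

[H+] = 10^(-4.87) = 1.35 × 10^-5 M
At equilibrium [HA] = 0.3 − 1.35 × 10^-5 = 3.00 × 10^-1 M
Ka = [H+][A-]/[HA] = (1.35 × 10^-5)² / 3.00 × 10^-1 = 6.1 × 10^-10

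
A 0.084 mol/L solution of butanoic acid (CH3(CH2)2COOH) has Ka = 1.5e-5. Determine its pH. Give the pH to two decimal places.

pH = 2.95

CH3(CH2)2COOH ⇌ CH3(CH2)2COO- + H+
Let x = [H+] at equilibrium. Ka = x²/(0.084 − x).
Since Ka ≪ C₀, x ≈ √(Ka·C₀) = 1.12 × 10^-3 M.
(x/C₀ = 1.3% < 5%, so the approximation holds.)
pH = −log[H+] = −log(1.12 × 10^-3) = 2.95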